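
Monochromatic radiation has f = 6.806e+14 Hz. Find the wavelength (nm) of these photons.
440.48 nm

Using the wave equation: c = fλ

Solving for wavelength:
λ = c/f = (3×10⁸ m/s) / (6.806e+14 Hz)
λ = 440.48 nm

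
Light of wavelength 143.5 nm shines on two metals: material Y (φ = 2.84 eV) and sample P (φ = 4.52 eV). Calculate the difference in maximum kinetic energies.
1.6800 eV

Using KE_max = hc/λ - φ for each metal:

Photon energy: E = hc/λ = 8.6400 eV

For material Y (φ₁ = 2.84 eV):
KE₁ = E - φ₁ = 8.6400 - 2.84 = 5.8000 eV

For sample P (φ₂ = 4.52 eV):
KE₂ = E - φ₂ = 8.6400 - 4.52 = 4.1200 eV

Difference:
ΔKE = KE₁ - KE₂ = 5.8000 - 4.1200 = 1.6800 eV

Note: The difference equals the difference in work functions: 4.52 - 2.84 = 1.68 eV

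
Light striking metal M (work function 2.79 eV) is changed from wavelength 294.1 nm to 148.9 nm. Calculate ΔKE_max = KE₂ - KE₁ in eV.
4.1110 eV

Using Einstein's equation: KE_max = hc/λ - φ

For λ₁ = 294.1 nm:
KE₁ = hc/λ₁ - φ = 4.2157 - 2.79 = 1.4257 eV

For λ₂ = 148.9 nm:
KE₂ = hc/λ₂ - φ = 8.3267 - 2.79 = 5.5367 eV

Change in KE:
ΔKE = KE₂ - KE₁ = 5.5367 - 1.4257 = 4.1110 eV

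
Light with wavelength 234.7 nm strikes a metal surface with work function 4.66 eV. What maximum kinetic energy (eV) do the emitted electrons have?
0.6227 eV

Using Einstein's photoelectric equation: KE_max = hf - φ = hc/λ - φ

First, calculate the photon energy:
E_photon = hc/λ = (6.626×10⁻³⁴ J·s)(3×10⁸ m/s) / (234.7×10⁻⁹ m)
E_photon = 5.2827 eV

Then, the maximum kinetic energy:
KE_max = E_photon - φ = 5.2827 eV - 4.66 eV = 0.6227 eV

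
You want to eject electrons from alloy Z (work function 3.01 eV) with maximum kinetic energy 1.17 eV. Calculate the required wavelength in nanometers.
296.61 nm

From Einstein's equation: KE_max = hc/λ - φ

Rearranging for λ:
hc/λ = KE_max + φ
λ = hc/(KE_max + φ)

Required photon energy:
E_photon = KE_max + φ = 1.17 + 3.01 = 4.18 eV

Required wavelength:
λ = hc/E_photon = (6.626×10⁻³⁴)(3×10⁸) / (4.18 × 1.602×10⁻¹⁹)
λ = 296.61 nm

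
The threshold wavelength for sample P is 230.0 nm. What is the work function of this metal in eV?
5.39 eV

At the threshold wavelength, photon energy equals work function:
φ = hc/λ₀

Calculating:
φ = (6.626×10⁻³⁴ J·s)(3×10⁸ m/s) / (230.0×10⁻⁹ m)
φ = 5.39 eV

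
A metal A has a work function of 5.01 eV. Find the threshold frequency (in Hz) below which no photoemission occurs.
1.2114e+15 Hz

The threshold frequency is when the photon energy equals the work function:
hf₀ = φ

Solving for f₀:
f₀ = φ/h = (5.01 eV × 1.602×10⁻¹⁹ J/eV) / (6.626×10⁻³⁴ J·s)
f₀ = 1.2114e+15 Hz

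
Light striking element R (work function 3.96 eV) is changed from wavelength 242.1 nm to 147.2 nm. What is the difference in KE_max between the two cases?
3.3016 eV

Using Einstein's equation: KE_max = hc/λ - φ

For λ₁ = 242.1 nm:
KE₁ = hc/λ₁ - φ = 5.1212 - 3.96 = 1.1612 eV

For λ₂ = 147.2 nm:
KE₂ = hc/λ₂ - φ = 8.4228 - 3.96 = 4.4628 eV

Change in KE:
ΔKE = KE₂ - KE₁ = 4.4628 - 1.1612 = 3.3016 eV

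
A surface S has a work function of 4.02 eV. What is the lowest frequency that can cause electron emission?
9.7203e+14 Hz

The threshold frequency is when the photon energy equals the work function:
hf₀ = φ

Solving for f₀:
f₀ = φ/h = (4.02 eV × 1.602×10⁻¹⁹ J/eV) / (6.626×10⁻³⁴ J·s)
f₀ = 9.7203e+14 Hz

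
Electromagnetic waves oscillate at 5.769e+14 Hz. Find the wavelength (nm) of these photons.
519.66 nm

Using the wave equation: c = fλ

Solving for wavelength:
λ = c/f = (3×10⁸ m/s) / (5.769e+14 Hz)
λ = 519.66 nm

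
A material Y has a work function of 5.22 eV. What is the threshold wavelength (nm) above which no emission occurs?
237.52 nm

The threshold wavelength is when the photon energy equals the work function:
hc/λ₀ = φ

Solving for λ₀:
λ₀ = hc/φ = (6.626×10⁻³⁴ J·s)(3×10⁸ m/s) / (5.22 eV × 1.602×10⁻¹⁹ J/eV)
λ₀ = 237.52 nm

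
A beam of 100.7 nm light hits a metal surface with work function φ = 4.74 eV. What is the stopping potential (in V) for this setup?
7.5722 V

The stopping potential V_s satisfies: eV_s = KE_max

First, find KE_max using Einstein's equation:
E_photon = hc/λ = 12.3122 eV
KE_max = E_photon - φ = 12.3122 - 4.74 = 7.5722 eV

Since eV_s = KE_max:
V_s = KE_max/e = 7.5722 V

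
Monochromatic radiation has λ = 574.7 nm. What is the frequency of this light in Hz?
5.2165e+14 Hz

Using the wave equation: c = fλ

Solving for frequency:
f = c/λ = (3×10⁸ m/s) / (574.7×10⁻⁹ m)
f = 5.2165e+14 Hz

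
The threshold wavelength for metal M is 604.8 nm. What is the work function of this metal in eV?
2.05 eV

At the threshold wavelength, photon energy equals work function:
φ = hc/λ₀

Calculating:
φ = (6.626×10⁻³⁴ J·s)(3×10⁸ m/s) / (604.8×10⁻⁹ m)
φ = 2.05 eV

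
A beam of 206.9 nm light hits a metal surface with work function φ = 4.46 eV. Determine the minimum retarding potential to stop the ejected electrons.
1.5325 V

The stopping potential V_s satisfies: eV_s = KE_max

First, find KE_max using Einstein's equation:
E_photon = hc/λ = 5.9925 eV
KE_max = E_photon - φ = 5.9925 - 4.46 = 1.5325 eV

Since eV_s = KE_max:
V_s = KE_max/e = 1.5325 V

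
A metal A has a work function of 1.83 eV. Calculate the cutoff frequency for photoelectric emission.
4.4249e+14 Hz

The threshold frequency is when the photon energy equals the work function:
hf₀ = φ

Solving for f₀:
f₀ = φ/h = (1.83 eV × 1.602×10⁻¹⁹ J/eV) / (6.626×10⁻³⁴ J·s)
f₀ = 4.4249e+14 Hz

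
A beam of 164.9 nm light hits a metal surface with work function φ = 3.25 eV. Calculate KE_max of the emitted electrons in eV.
4.2688 eV

Using Einstein's photoelectric equation: KE_max = hf - φ = hc/λ - φ

First, calculate the photon energy:
E_photon = hc/λ = (6.626×10⁻³⁴ J·s)(3×10⁸ m/s) / (164.9×10⁻⁹ m)
E_photon = 7.5188 eV

Then, the maximum kinetic energy:
KE_max = E_photon - φ = 7.5188 eV - 3.25 eV = 4.2688 eV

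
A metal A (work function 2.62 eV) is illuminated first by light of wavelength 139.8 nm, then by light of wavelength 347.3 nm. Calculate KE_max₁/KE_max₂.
6.5779

Using Einstein's equation: KE_max = hc/λ - φ

For λ₁ = 139.8 nm:
E₁ = hc/λ₁ = 8.8687 eV
KE₁ = E₁ - φ = 8.8687 - 2.62 = 6.2487 eV

For λ₂ = 347.3 nm:
E₂ = hc/λ₂ = 3.5699 eV
KE₂ = E₂ - φ = 3.5699 - 2.62 = 0.9499 eV

Ratio: KE₁/KE₂ = 6.2487/0.9499 = 6.5779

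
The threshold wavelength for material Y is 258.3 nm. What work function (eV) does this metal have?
4.80 eV

At the threshold wavelength, photon energy equals work function:
φ = hc/λ₀

Calculating:
φ = (6.626×10⁻³⁴ J·s)(3×10⁸ m/s) / (258.3×10⁻⁹ m)
φ = 4.80 eV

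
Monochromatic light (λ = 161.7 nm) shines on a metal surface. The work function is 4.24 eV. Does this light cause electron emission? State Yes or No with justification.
Yes

For photoemission, the photon energy must exceed the work function.

Photon energy: E = hc/λ = 7.6675 eV
Work function: φ = 4.24 eV

Since E_photon (7.6675 eV) > φ (4.24 eV), photoemission WILL occur.
The threshold wavelength is λ₀ = hc/φ = 292.4 nm.
Since 161.7 nm < 292.4 nm, the light has sufficient energy.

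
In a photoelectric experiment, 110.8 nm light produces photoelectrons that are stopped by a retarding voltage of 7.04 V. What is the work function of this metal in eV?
4.15 eV

The stopping potential gives the maximum kinetic energy: KE_max = eV_s = 7.04 eV

From Einstein's photoelectric equation: KE_max = hc/λ - φ
Rearranging: φ = hc/λ - KE_max

Calculate photon energy:
E_photon = hc/λ = (6.626×10⁻³⁴ J·s)(3×10⁸ m/s) / (110.8×10⁻⁹ m) = 11.1899 eV

Therefore:
φ = 11.1899 - 7.04 = 4.15 eV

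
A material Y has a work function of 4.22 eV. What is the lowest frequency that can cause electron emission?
1.0204e+15 Hz

The threshold frequency is when the photon energy equals the work function:
hf₀ = φ

Solving for f₀:
f₀ = φ/h = (4.22 eV × 1.602×10⁻¹⁹ J/eV) / (6.626×10⁻³⁴ J·s)
f₀ = 1.0204e+15 Hz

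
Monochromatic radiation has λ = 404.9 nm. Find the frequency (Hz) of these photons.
7.4041e+14 Hz

Using the wave equation: c = fλ

Solving for frequency:
f = c/λ = (3×10⁸ m/s) / (404.9×10⁻⁹ m)
f = 7.4041e+14 Hz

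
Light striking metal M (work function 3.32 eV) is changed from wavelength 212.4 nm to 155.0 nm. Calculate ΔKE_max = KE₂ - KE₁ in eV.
2.1617 eV

Using Einstein's equation: KE_max = hc/λ - φ

For λ₁ = 212.4 nm:
KE₁ = hc/λ₁ - φ = 5.8373 - 3.32 = 2.5173 eV

For λ₂ = 155.0 nm:
KE₂ = hc/λ₂ - φ = 7.9990 - 3.32 = 4.6790 eV

Change in KE:
ΔKE = KE₂ - KE₁ = 4.6790 - 2.5173 = 2.1617 eV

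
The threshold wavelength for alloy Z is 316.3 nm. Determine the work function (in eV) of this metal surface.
3.92 eV

At the threshold wavelength, photon energy equals work function:
φ = hc/λ₀

Calculating:
φ = (6.626×10⁻³⁴ J·s)(3×10⁸ m/s) / (316.3×10⁻⁹ m)
φ = 3.92 eV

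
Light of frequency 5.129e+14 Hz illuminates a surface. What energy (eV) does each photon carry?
2.1212 eV

Using E = hf:

E = hf = (6.626×10⁻³⁴ J·s)(5.129e+14 Hz)
E = 2.1212 eV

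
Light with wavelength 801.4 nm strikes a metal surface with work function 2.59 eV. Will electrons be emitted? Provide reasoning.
No

For photoemission, the photon energy must exceed the work function.

Photon energy: E = hc/λ = 1.5471 eV
Work function: φ = 2.59 eV

Since E_photon (1.5471 eV) < φ (2.59 eV), photoemission will NOT occur.
The threshold wavelength is λ₀ = hc/φ = 478.7 nm.
Since 801.4 nm > 478.7 nm, the photons lack sufficient energy.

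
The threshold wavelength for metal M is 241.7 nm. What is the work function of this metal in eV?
5.13 eV

At the threshold wavelength, photon energy equals work function:
φ = hc/λ₀

Calculating:
φ = (6.626×10⁻³⁴ J·s)(3×10⁸ m/s) / (241.7×10⁻⁹ m)
φ = 5.13 eV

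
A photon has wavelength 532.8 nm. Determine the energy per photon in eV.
2.3270 eV

Using E = hf = hc/λ:

E = hc/λ = (6.626×10⁻³⁴ J·s)(3×10⁸ m/s) / (532.8×10⁻⁹ m)
E = 2.3270 eV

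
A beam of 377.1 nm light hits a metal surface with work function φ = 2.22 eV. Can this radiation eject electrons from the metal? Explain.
Yes

For photoemission, the photon energy must exceed the work function.

Photon energy: E = hc/λ = 3.2878 eV
Work function: φ = 2.22 eV

Since E_photon (3.2878 eV) > φ (2.22 eV), photoemission WILL occur.
The threshold wavelength is λ₀ = hc/φ = 558.5 nm.
Since 377.1 nm < 558.5 nm, the light has sufficient energy.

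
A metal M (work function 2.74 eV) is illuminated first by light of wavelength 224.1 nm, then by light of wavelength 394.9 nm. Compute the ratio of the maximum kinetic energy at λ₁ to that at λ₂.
6.9877

Using Einstein's equation: KE_max = hc/λ - φ

For λ₁ = 224.1 nm:
E₁ = hc/λ₁ = 5.5325 eV
KE₁ = E₁ - φ = 5.5325 - 2.74 = 2.7925 eV

For λ₂ = 394.9 nm:
E₂ = hc/λ₂ = 3.1396 eV
KE₂ = E₂ - φ = 3.1396 - 2.74 = 0.3996 eV

Ratio: KE₁/KE₂ = 2.7925/0.3996 = 6.9877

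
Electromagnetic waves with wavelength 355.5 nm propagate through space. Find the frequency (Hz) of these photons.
8.4330e+14 Hz

Using the wave equation: c = fλ

Solving for frequency:
f = c/λ = (3×10⁸ m/s) / (355.5×10⁻⁹ m)
f = 8.4330e+14 Hz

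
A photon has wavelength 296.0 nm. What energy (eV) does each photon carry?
4.1887 eV

Using E = hf = hc/λ:

E = hc/λ = (6.626×10⁻³⁴ J·s)(3×10⁸ m/s) / (296.0×10⁻⁹ m)
E = 4.1887 eV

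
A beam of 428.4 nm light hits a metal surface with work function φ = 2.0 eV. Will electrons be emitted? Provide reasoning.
Yes

For photoemission, the photon energy must exceed the work function.

Photon energy: E = hc/λ = 2.8941 eV
Work function: φ = 2.0 eV

Since E_photon (2.8941 eV) > φ (2.0 eV), photoemission WILL occur.
The threshold wavelength is λ₀ = hc/φ = 619.9 nm.
Since 428.4 nm < 619.9 nm, the light has sufficient energy.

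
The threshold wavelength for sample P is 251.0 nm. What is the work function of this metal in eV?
4.94 eV

At the threshold wavelength, photon energy equals work function:
φ = hc/λ₀

Calculating:
φ = (6.626×10⁻³⁴ J·s)(3×10⁸ m/s) / (251.0×10⁻⁹ m)
φ = 4.94 eV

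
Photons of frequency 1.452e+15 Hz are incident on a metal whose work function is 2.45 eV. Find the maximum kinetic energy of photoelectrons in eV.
3.5550 eV

Using Einstein's photoelectric equation: KE_max = hf - φ

First, calculate the photon energy:
E_photon = hf = (6.626×10⁻³⁴ J·s)(1.452e+15 Hz)
E_photon = 6.0050 eV

Then, the maximum kinetic energy:
KE_max = E_photon - φ = 6.0050 eV - 2.45 eV = 3.5550 eV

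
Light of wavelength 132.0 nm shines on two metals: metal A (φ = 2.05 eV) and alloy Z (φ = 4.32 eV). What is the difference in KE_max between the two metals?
2.2700 eV

Using KE_max = hc/λ - φ for each metal:

Photon energy: E = hc/λ = 9.3927 eV

For metal A (φ₁ = 2.05 eV):
KE₁ = E - φ₁ = 9.3927 - 2.05 = 7.3427 eV

For alloy Z (φ₂ = 4.32 eV):
KE₂ = E - φ₂ = 9.3927 - 4.32 = 5.0727 eV

Difference:
ΔKE = KE₁ - KE₂ = 7.3427 - 5.0727 = 2.2700 eV

Note: The difference equals the difference in work functions: 4.32 - 2.05 = 2.27 eV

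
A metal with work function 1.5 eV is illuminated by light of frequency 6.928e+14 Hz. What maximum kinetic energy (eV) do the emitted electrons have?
1.3652 eV

Using Einstein's photoelectric equation: KE_max = hf - φ

First, calculate the photon energy:
E_photon = hf = (6.626×10⁻³⁴ J·s)(6.928e+14 Hz)
E_photon = 2.8652 eV

Then, the maximum kinetic energy:
KE_max = E_photon - φ = 2.8652 eV - 1.5 eV = 1.3652 eV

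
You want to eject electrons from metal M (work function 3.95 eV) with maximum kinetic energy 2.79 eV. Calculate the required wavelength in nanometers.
183.95 nm

From Einstein's equation: KE_max = hc/λ - φ

Rearranging for λ:
hc/λ = KE_max + φ
λ = hc/(KE_max + φ)

Required photon energy:
E_photon = KE_max + φ = 2.79 + 3.95 = 6.74 eV

Required wavelength:
λ = hc/E_photon = (6.626×10⁻³⁴)(3×10⁸) / (6.74 × 1.602×10⁻¹⁹)
λ = 183.95 nm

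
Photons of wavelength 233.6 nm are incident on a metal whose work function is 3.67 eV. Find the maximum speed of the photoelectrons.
7.5897e+05 m/s

First, find the maximum kinetic energy:
E_photon = hc/λ = 5.3075 eV
KE_max = E_photon - φ = 5.3075 - 3.67 = 1.6375 eV

Convert to Joules: KE_max = 1.6375 × 1.602×10⁻¹⁹ J = 2.6236e-19 J

Then use KE = ½mv² to find velocity:
v = √(2·KE/m) = √(2 × 2.6236e-19 J / 9.109e-31 kg)
v = 7.5897e+05 m/s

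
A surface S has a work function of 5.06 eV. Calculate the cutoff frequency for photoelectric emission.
1.2235e+15 Hz

The threshold frequency is when the photon energy equals the work function:
hf₀ = φ

Solving for f₀:
f₀ = φ/h = (5.06 eV × 1.602×10⁻¹⁹ J/eV) / (6.626×10⁻³⁴ J·s)
f₀ = 1.2235e+15 Hz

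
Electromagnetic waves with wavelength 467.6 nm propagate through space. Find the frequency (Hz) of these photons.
6.4113e+14 Hz

Using the wave equation: c = fλ

Solving for frequency:
f = c/λ = (3×10⁸ m/s) / (467.6×10⁻⁹ m)
f = 6.4113e+14 Hz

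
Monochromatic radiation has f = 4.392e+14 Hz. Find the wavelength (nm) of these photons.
682.59 nm

Using the wave equation: c = fλ

Solving for wavelength:
λ = c/f = (3×10⁸ m/s) / (4.392e+14 Hz)
λ = 682.59 nm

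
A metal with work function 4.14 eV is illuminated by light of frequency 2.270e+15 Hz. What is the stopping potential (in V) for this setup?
5.2480 V

The stopping potential V_s satisfies: eV_s = KE_max

First, find KE_max using Einstein's equation:
E_photon = hf = (6.626×10⁻³⁴ J·s)(2.270e+15 Hz) = 9.3880 eV
KE_max = E_photon - φ = 9.3880 - 4.14 = 5.2480 eV

Since eV_s = KE_max:
V_s = KE_max/e = 5.2480 V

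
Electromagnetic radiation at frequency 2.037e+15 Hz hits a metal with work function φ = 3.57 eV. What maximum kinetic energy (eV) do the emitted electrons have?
4.8544 eV

Using Einstein's photoelectric equation: KE_max = hf - φ

First, calculate the photon energy:
E_photon = hf = (6.626×10⁻³⁴ J·s)(2.037e+15 Hz)
E_photon = 8.4244 eV

Then, the maximum kinetic energy:
KE_max = E_photon - φ = 8.4244 eV - 3.57 eV = 4.8544 eV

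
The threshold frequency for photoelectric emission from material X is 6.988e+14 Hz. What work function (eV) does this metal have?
2.89 eV

At the threshold frequency, photon energy equals work function:
φ = hf₀

Calculating:
φ = (6.626×10⁻³⁴ J·s)(6.988e+14 Hz)
φ = 2.89 eV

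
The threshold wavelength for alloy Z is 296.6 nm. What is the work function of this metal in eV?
4.18 eV

At the threshold wavelength, photon energy equals work function:
φ = hc/λ₀

Calculating:
φ = (6.626×10⁻³⁴ J·s)(3×10⁸ m/s) / (296.6×10⁻⁹ m)
φ = 4.18 eV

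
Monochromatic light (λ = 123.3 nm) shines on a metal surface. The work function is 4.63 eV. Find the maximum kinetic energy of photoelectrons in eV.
5.4255 eV

Using Einstein's photoelectric equation: KE_max = hf - φ = hc/λ - φ

First, calculate the photon energy:
E_photon = hc/λ = (6.626×10⁻³⁴ J·s)(3×10⁸ m/s) / (123.3×10⁻⁹ m)
E_photon = 10.0555 eV

Then, the maximum kinetic energy:
KE_max = E_photon - φ = 10.0555 eV - 4.63 eV = 5.4255 eV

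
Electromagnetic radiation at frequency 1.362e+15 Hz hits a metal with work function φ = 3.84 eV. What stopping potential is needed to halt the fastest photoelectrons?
1.7928 V

The stopping potential V_s satisfies: eV_s = KE_max

First, find KE_max using Einstein's equation:
E_photon = hf = (6.626×10⁻³⁴ J·s)(1.362e+15 Hz) = 5.6328 eV
KE_max = E_photon - φ = 5.6328 - 3.84 = 1.7928 eV

Since eV_s = KE_max:
V_s = KE_max/e = 1.7928 V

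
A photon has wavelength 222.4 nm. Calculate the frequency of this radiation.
1.3480e+15 Hz

Using the wave equation: c = fλ

Solving for frequency:
f = c/λ = (3×10⁸ m/s) / (222.4×10⁻⁹ m)
f = 1.3480e+15 Hz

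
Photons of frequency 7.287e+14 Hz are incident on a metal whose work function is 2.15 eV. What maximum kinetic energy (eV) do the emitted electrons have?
0.8637 eV

Using Einstein's photoelectric equation: KE_max = hf - φ

First, calculate the photon energy:
E_photon = hf = (6.626×10⁻³⁴ J·s)(7.287e+14 Hz)
E_photon = 3.0137 eV

Then, the maximum kinetic energy:
KE_max = E_photon - φ = 3.0137 eV - 2.15 eV = 0.8637 eV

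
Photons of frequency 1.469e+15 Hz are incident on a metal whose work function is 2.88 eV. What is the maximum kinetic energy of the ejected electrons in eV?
3.1953 eV

Using Einstein's photoelectric equation: KE_max = hf - φ

First, calculate the photon energy:
E_photon = hf = (6.626×10⁻³⁴ J·s)(1.469e+15 Hz)
E_photon = 6.0753 eV

Then, the maximum kinetic energy:
KE_max = E_photon - φ = 6.0753 eV - 2.88 eV = 3.1953 eV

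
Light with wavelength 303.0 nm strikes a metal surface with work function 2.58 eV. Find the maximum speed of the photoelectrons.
7.2927e+05 m/s

First, find the maximum kinetic energy:
E_photon = hc/λ = 4.0919 eV
KE_max = E_photon - φ = 4.0919 - 2.58 = 1.5119 eV

Convert to Joules: KE_max = 1.5119 × 1.602×10⁻¹⁹ J = 2.4223e-19 J

Then use KE = ½mv² to find velocity:
v = √(2·KE/m) = √(2 × 2.4223e-19 J / 9.109e-31 kg)
v = 7.2927e+05 m/s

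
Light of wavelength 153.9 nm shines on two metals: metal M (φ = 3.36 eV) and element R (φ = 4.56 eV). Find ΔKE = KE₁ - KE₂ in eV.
1.2000 eV

Using KE_max = hc/λ - φ for each metal:

Photon energy: E = hc/λ = 8.0562 eV

For metal M (φ₁ = 3.36 eV):
KE₁ = E - φ₁ = 8.0562 - 3.36 = 4.6962 eV

For element R (φ₂ = 4.56 eV):
KE₂ = E - φ₂ = 8.0562 - 4.56 = 3.4962 eV

Difference:
ΔKE = KE₁ - KE₂ = 4.6962 - 3.4962 = 1.2000 eV

Note: The difference equals the difference in work functions: 4.56 - 3.36 = 1.20 eV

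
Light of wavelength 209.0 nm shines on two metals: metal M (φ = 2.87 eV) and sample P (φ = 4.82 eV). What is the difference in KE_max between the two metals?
1.9500 eV

Using KE_max = hc/λ - φ for each metal:

Photon energy: E = hc/λ = 5.9323 eV

For metal M (φ₁ = 2.87 eV):
KE₁ = E - φ₁ = 5.9323 - 2.87 = 3.0623 eV

For sample P (φ₂ = 4.82 eV):
KE₂ = E - φ₂ = 5.9323 - 4.82 = 1.1123 eV

Difference:
ΔKE = KE₁ - KE₂ = 3.0623 - 1.1123 = 1.9500 eV

Note: The difference equals the difference in work functions: 4.82 - 2.87 = 1.95 eV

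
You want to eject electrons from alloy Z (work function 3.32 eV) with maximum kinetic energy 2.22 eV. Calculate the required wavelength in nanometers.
223.80 nm

From Einstein's equation: KE_max = hc/λ - φ

Rearranging for λ:
hc/λ = KE_max + φ
λ = hc/(KE_max + φ)

Required photon energy:
E_photon = KE_max + φ = 2.22 + 3.32 = 5.54 eV

Required wavelength:
λ = hc/E_photon = (6.626×10⁻³⁴)(3×10⁸) / (5.54 × 1.602×10⁻¹⁹)
λ = 223.80 nm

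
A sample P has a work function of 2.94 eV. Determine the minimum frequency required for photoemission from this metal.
7.1089e+14 Hz

The threshold frequency is when the photon energy equals the work function:
hf₀ = φ

Solving for f₀:
f₀ = φ/h = (2.94 eV × 1.602×10⁻¹⁹ J/eV) / (6.626×10⁻³⁴ J·s)
f₀ = 7.1089e+14 Hz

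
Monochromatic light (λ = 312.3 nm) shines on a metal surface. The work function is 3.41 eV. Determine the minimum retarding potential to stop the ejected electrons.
0.5600 V

The stopping potential V_s satisfies: eV_s = KE_max

First, find KE_max using Einstein's equation:
E_photon = hc/λ = 3.9700 eV
KE_max = E_photon - φ = 3.9700 - 3.41 = 0.5600 eV

Since eV_s = KE_max:
V_s = KE_max/e = 0.5600 V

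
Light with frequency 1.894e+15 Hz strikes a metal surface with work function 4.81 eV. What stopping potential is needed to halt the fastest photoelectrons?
3.0230 V

The stopping potential V_s satisfies: eV_s = KE_max

First, find KE_max using Einstein's equation:
E_photon = hf = (6.626×10⁻³⁴ J·s)(1.894e+15 Hz) = 7.8330 eV
KE_max = E_photon - φ = 7.8330 - 4.81 = 3.0230 eV

Since eV_s = KE_max:
V_s = KE_max/e = 3.0230 V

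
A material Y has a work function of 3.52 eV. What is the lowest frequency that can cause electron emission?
8.5113e+14 Hz

The threshold frequency is when the photon energy equals the work function:
hf₀ = φ

Solving for f₀:
f₀ = φ/h = (3.52 eV × 1.602×10⁻¹⁹ J/eV) / (6.626×10⁻³⁴ J·s)
f₀ = 8.5113e+14 Hz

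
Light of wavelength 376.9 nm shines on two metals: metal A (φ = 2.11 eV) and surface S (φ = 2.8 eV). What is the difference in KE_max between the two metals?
0.6900 eV

Using KE_max = hc/λ - φ for each metal:

Photon energy: E = hc/λ = 3.2896 eV

For metal A (φ₁ = 2.11 eV):
KE₁ = E - φ₁ = 3.2896 - 2.11 = 1.1796 eV

For surface S (φ₂ = 2.8 eV):
KE₂ = E - φ₂ = 3.2896 - 2.8 = 0.4896 eV

Difference:
ΔKE = KE₁ - KE₂ = 1.1796 - 0.4896 = 0.6900 eV

Note: The difference equals the difference in work functions: 2.8 - 2.11 = 0.69 eV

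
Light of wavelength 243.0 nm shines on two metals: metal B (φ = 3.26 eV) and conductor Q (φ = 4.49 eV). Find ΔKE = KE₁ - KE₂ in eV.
1.2300 eV

Using KE_max = hc/λ - φ for each metal:

Photon energy: E = hc/λ = 5.1022 eV

For metal B (φ₁ = 3.26 eV):
KE₁ = E - φ₁ = 5.1022 - 3.26 = 1.8422 eV

For conductor Q (φ₂ = 4.49 eV):
KE₂ = E - φ₂ = 5.1022 - 4.49 = 0.6122 eV

Difference:
ΔKE = KE₁ - KE₂ = 1.8422 - 0.6122 = 1.2300 eV

Note: The difference equals the difference in work functions: 4.49 - 3.26 = 1.23 eV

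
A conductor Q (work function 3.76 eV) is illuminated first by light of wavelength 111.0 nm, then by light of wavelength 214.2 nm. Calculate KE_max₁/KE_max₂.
3.6533

Using Einstein's equation: KE_max = hc/λ - φ

For λ₁ = 111.0 nm:
E₁ = hc/λ₁ = 11.1697 eV
KE₁ = E₁ - φ = 11.1697 - 3.76 = 7.4097 eV

For λ₂ = 214.2 nm:
E₂ = hc/λ₂ = 5.7882 eV
KE₂ = E₂ - φ = 5.7882 - 3.76 = 2.0282 eV

Ratio: KE₁/KE₂ = 7.4097/2.0282 = 3.6533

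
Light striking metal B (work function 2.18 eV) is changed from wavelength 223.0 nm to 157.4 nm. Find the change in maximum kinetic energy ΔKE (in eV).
2.3172 eV

Using Einstein's equation: KE_max = hc/λ - φ

For λ₁ = 223.0 nm:
KE₁ = hc/λ₁ - φ = 5.5598 - 2.18 = 3.3798 eV

For λ₂ = 157.4 nm:
KE₂ = hc/λ₂ - φ = 7.8770 - 2.18 = 5.6970 eV

Change in KE:
ΔKE = KE₂ - KE₁ = 5.6970 - 3.3798 = 2.3172 eV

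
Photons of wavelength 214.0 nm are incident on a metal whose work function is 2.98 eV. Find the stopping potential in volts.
2.8137 V

The stopping potential V_s satisfies: eV_s = KE_max

First, find KE_max using Einstein's equation:
E_photon = hc/λ = 5.7937 eV
KE_max = E_photon - φ = 5.7937 - 2.98 = 2.8137 eV

Since eV_s = KE_max:
V_s = KE_max/e = 2.8137 V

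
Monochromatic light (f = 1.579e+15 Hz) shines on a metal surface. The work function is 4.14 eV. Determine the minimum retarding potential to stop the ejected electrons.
2.3902 V

The stopping potential V_s satisfies: eV_s = KE_max

First, find KE_max using Einstein's equation:
E_photon = hf = (6.626×10⁻³⁴ J·s)(1.579e+15 Hz) = 6.5302 eV
KE_max = E_photon - φ = 6.5302 - 4.14 = 2.3902 eV

Since eV_s = KE_max:
V_s = KE_max/e = 2.3902 V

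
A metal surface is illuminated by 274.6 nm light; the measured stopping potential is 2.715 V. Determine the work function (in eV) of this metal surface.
1.80 eV

The stopping potential gives the maximum kinetic energy: KE_max = eV_s = 2.715 eV

From Einstein's photoelectric equation: KE_max = hc/λ - φ
Rearranging: φ = hc/λ - KE_max

Calculate photon energy:
E_photon = hc/λ = (6.626×10⁻³⁴ J·s)(3×10⁸ m/s) / (274.6×10⁻⁹ m) = 4.5151 eV

Therefore:
φ = 4.5151 - 2.715 = 1.80 eV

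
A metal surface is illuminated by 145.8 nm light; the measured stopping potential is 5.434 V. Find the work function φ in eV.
3.07 eV

The stopping potential gives the maximum kinetic energy: KE_max = eV_s = 5.434 eV

From Einstein's photoelectric equation: KE_max = hc/λ - φ
Rearranging: φ = hc/λ - KE_max

Calculate photon energy:
E_photon = hc/λ = (6.626×10⁻³⁴ J·s)(3×10⁸ m/s) / (145.8×10⁻⁹ m) = 8.5037 eV

Therefore:
φ = 8.5037 - 5.434 = 3.07 eV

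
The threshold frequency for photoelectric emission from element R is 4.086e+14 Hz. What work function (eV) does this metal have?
1.69 eV

At the threshold frequency, photon energy equals work function:
φ = hf₀

Calculating:
φ = (6.626×10⁻³⁴ J·s)(4.086e+14 Hz)
φ = 1.69 eV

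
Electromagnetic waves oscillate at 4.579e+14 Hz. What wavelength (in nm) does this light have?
654.71 nm

Using the wave equation: c = fλ

Solving for wavelength:
λ = c/f = (3×10⁸ m/s) / (4.579e+14 Hz)
λ = 654.71 nm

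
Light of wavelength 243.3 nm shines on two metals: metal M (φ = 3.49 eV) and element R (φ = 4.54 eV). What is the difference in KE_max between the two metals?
1.0500 eV

Using KE_max = hc/λ - φ for each metal:

Photon energy: E = hc/λ = 5.0959 eV

For metal M (φ₁ = 3.49 eV):
KE₁ = E - φ₁ = 5.0959 - 3.49 = 1.6059 eV

For element R (φ₂ = 4.54 eV):
KE₂ = E - φ₂ = 5.0959 - 4.54 = 0.5559 eV

Difference:
ΔKE = KE₁ - KE₂ = 1.6059 - 0.5559 = 1.0500 eV

Note: The difference equals the difference in work functions: 4.54 - 3.49 = 1.05 eV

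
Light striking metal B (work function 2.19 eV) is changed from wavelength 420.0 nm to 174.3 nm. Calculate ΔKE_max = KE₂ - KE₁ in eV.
4.1613 eV

Using Einstein's equation: KE_max = hc/λ - φ

For λ₁ = 420.0 nm:
KE₁ = hc/λ₁ - φ = 2.9520 - 2.19 = 0.7620 eV

For λ₂ = 174.3 nm:
KE₂ = hc/λ₂ - φ = 7.1133 - 2.19 = 4.9233 eV

Change in KE:
ΔKE = KE₂ - KE₁ = 4.9233 - 0.7620 = 4.1613 eV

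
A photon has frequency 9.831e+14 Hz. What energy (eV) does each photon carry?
4.0658 eV

Using E = hf:

E = hf = (6.626×10⁻³⁴ J·s)(9.831e+14 Hz)
E = 4.0658 eV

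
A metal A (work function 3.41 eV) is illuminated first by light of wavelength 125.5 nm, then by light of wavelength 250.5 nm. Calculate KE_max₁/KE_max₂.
4.2022

Using Einstein's equation: KE_max = hc/λ - φ

For λ₁ = 125.5 nm:
E₁ = hc/λ₁ = 9.8792 eV
KE₁ = E₁ - φ = 9.8792 - 3.41 = 6.4692 eV

For λ₂ = 250.5 nm:
E₂ = hc/λ₂ = 4.9495 eV
KE₂ = E₂ - φ = 4.9495 - 3.41 = 1.5395 eV

Ratio: KE₁/KE₂ = 6.4692/1.5395 = 4.2022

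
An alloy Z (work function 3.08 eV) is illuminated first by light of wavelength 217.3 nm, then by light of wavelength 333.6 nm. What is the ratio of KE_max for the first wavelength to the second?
4.1248

Using Einstein's equation: KE_max = hc/λ - φ

For λ₁ = 217.3 nm:
E₁ = hc/λ₁ = 5.7057 eV
KE₁ = E₁ - φ = 5.7057 - 3.08 = 2.6257 eV

For λ₂ = 333.6 nm:
E₂ = hc/λ₂ = 3.7166 eV
KE₂ = E₂ - φ = 3.7166 - 3.08 = 0.6366 eV

Ratio: KE₁/KE₂ = 2.6257/0.6366 = 4.1248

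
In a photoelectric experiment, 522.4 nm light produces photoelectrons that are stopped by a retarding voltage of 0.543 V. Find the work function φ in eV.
1.83 eV

The stopping potential gives the maximum kinetic energy: KE_max = eV_s = 0.543 eV

From Einstein's photoelectric equation: KE_max = hc/λ - φ
Rearranging: φ = hc/λ - KE_max

Calculate photon energy:
E_photon = hc/λ = (6.626×10⁻³⁴ J·s)(3×10⁸ m/s) / (522.4×10⁻⁹ m) = 2.3734 eV

Therefore:
φ = 2.3734 - 0.543 = 1.83 eV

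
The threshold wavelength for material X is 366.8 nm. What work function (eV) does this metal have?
3.38 eV

At the threshold wavelength, photon energy equals work function:
φ = hc/λ₀

Calculating:
φ = (6.626×10⁻³⁴ J·s)(3×10⁸ m/s) / (366.8×10⁻⁹ m)
φ = 3.38 eV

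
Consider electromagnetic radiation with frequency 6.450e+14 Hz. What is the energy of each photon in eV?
2.6675 eV

Using E = hf:

E = hf = (6.626×10⁻³⁴ J·s)(6.450e+14 Hz)
E = 2.6675 eV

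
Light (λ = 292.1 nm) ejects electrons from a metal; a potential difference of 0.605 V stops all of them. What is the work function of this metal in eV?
3.64 eV

The stopping potential gives the maximum kinetic energy: KE_max = eV_s = 0.605 eV

From Einstein's photoelectric equation: KE_max = hc/λ - φ
Rearranging: φ = hc/λ - KE_max

Calculate photon energy:
E_photon = hc/λ = (6.626×10⁻³⁴ J·s)(3×10⁸ m/s) / (292.1×10⁻⁹ m) = 4.2446 eV

Therefore:
φ = 4.2446 - 0.605 = 3.64 eV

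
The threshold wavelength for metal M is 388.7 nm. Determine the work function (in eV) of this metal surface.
3.19 eV

At the threshold wavelength, photon energy equals work function:
φ = hc/λ₀

Calculating:
φ = (6.626×10⁻³⁴ J·s)(3×10⁸ m/s) / (388.7×10⁻⁹ m)
φ = 3.19 eV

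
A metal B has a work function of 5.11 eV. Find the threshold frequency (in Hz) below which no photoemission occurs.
1.2356e+15 Hz

The threshold frequency is when the photon energy equals the work function:
hf₀ = φ

Solving for f₀:
f₀ = φ/h = (5.11 eV × 1.602×10⁻¹⁹ J/eV) / (6.626×10⁻³⁴ J·s)
f₀ = 1.2356e+15 Hz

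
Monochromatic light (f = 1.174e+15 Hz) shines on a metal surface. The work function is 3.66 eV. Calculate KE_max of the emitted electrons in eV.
1.1953 eV

Using Einstein's photoelectric equation: KE_max = hf - φ

First, calculate the photon energy:
E_photon = hf = (6.626×10⁻³⁴ J·s)(1.174e+15 Hz)
E_photon = 4.8553 eV

Then, the maximum kinetic energy:
KE_max = E_photon - φ = 4.8553 eV - 3.66 eV = 1.1953 eV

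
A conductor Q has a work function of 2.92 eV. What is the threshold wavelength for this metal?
424.60 nm

The threshold wavelength is when the photon energy equals the work function:
hc/λ₀ = φ

Solving for λ₀:
λ₀ = hc/φ = (6.626×10⁻³⁴ J·s)(3×10⁸ m/s) / (2.92 eV × 1.602×10⁻¹⁹ J/eV)
λ₀ = 424.60 nm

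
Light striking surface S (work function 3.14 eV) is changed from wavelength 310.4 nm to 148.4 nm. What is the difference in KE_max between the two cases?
4.3604 eV

Using Einstein's equation: KE_max = hc/λ - φ

For λ₁ = 310.4 nm:
KE₁ = hc/λ₁ - φ = 3.9943 - 3.14 = 0.8543 eV

For λ₂ = 148.4 nm:
KE₂ = hc/λ₂ - φ = 8.3547 - 3.14 = 5.2147 eV

Change in KE:
ΔKE = KE₂ - KE₁ = 5.2147 - 0.8543 = 4.3604 eV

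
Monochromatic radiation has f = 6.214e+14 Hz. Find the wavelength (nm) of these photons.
482.45 nm

Using the wave equation: c = fλ

Solving for wavelength:
λ = c/f = (3×10⁸ m/s) / (6.214e+14 Hz)
λ = 482.45 nm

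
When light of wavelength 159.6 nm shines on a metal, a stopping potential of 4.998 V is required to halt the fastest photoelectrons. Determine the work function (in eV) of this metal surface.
2.77 eV

The stopping potential gives the maximum kinetic energy: KE_max = eV_s = 4.998 eV

From Einstein's photoelectric equation: KE_max = hc/λ - φ
Rearranging: φ = hc/λ - KE_max

Calculate photon energy:
E_photon = hc/λ = (6.626×10⁻³⁴ J·s)(3×10⁸ m/s) / (159.6×10⁻⁹ m) = 7.7684 eV

Therefore:
φ = 7.7684 - 4.998 = 2.77 eV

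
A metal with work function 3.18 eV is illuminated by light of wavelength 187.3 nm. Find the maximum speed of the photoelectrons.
1.1000e+06 m/s

First, find the maximum kinetic energy:
E_photon = hc/λ = 6.6196 eV
KE_max = E_photon - φ = 6.6196 - 3.18 = 3.4396 eV

Convert to Joules: KE_max = 3.4396 × 1.602×10⁻¹⁹ J = 5.5108e-19 J

Then use KE = ½mv² to find velocity:
v = √(2·KE/m) = √(2 × 5.5108e-19 J / 9.109e-31 kg)
v = 1.1000e+06 m/s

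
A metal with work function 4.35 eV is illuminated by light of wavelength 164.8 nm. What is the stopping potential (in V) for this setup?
3.1733 V

The stopping potential V_s satisfies: eV_s = KE_max

First, find KE_max using Einstein's equation:
E_photon = hc/λ = 7.5233 eV
KE_max = E_photon - φ = 7.5233 - 4.35 = 3.1733 eV

Since eV_s = KE_max:
V_s = KE_max/e = 3.1733 V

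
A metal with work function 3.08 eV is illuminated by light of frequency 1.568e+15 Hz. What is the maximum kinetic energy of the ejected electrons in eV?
3.4047 eV

Using Einstein's photoelectric equation: KE_max = hf - φ

First, calculate the photon energy:
E_photon = hf = (6.626×10⁻³⁴ J·s)(1.568e+15 Hz)
E_photon = 6.4847 eV

Then, the maximum kinetic energy:
KE_max = E_photon - φ = 6.4847 eV - 3.08 eV = 3.4047 eV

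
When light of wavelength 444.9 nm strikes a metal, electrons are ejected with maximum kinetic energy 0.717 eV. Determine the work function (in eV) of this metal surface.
2.07 eV

From Einstein's photoelectric equation: KE_max = hf - φ = hc/λ - φ

Rearranging for φ:
φ = hc/λ - KE_max

Calculate photon energy:
E_photon = hc/λ = 2.7868 eV

Therefore:
φ = 2.7868 - 0.717 = 2.07 eV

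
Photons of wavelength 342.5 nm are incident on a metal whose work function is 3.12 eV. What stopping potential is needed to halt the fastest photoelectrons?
0.5000 V

The stopping potential V_s satisfies: eV_s = KE_max

First, find KE_max using Einstein's equation:
E_photon = hc/λ = 3.6200 eV
KE_max = E_photon - φ = 3.6200 - 3.12 = 0.5000 eV

Since eV_s = KE_max:
V_s = KE_max/e = 0.5000 V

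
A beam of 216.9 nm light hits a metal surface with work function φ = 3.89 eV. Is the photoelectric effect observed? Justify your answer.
Yes

For photoemission, the photon energy must exceed the work function.

Photon energy: E = hc/λ = 5.7162 eV
Work function: φ = 3.89 eV

Since E_photon (5.7162 eV) > φ (3.89 eV), photoemission WILL occur.
The threshold wavelength is λ₀ = hc/φ = 318.7 nm.
Since 216.9 nm < 318.7 nm, the light has sufficient energy.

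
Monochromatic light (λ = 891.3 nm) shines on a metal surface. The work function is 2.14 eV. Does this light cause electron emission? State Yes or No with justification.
No

For photoemission, the photon energy must exceed the work function.

Photon energy: E = hc/λ = 1.3910 eV
Work function: φ = 2.14 eV

Since E_photon (1.3910 eV) < φ (2.14 eV), photoemission will NOT occur.
The threshold wavelength is λ₀ = hc/φ = 579.4 nm.
Since 891.3 nm > 579.4 nm, the photons lack sufficient energy.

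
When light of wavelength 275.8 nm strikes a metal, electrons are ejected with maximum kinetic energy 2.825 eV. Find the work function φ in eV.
1.67 eV

From Einstein's photoelectric equation: KE_max = hf - φ = hc/λ - φ

Rearranging for φ:
φ = hc/λ - KE_max

Calculate photon energy:
E_photon = hc/λ = 4.4954 eV

Therefore:
φ = 4.4954 - 2.825 = 1.67 eV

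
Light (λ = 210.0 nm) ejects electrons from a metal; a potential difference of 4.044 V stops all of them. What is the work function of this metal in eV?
1.86 eV

The stopping potential gives the maximum kinetic energy: KE_max = eV_s = 4.044 eV

From Einstein's photoelectric equation: KE_max = hc/λ - φ
Rearranging: φ = hc/λ - KE_max

Calculate photon energy:
E_photon = hc/λ = (6.626×10⁻³⁴ J·s)(3×10⁸ m/s) / (210.0×10⁻⁹ m) = 5.9040 eV

Therefore:
φ = 5.9040 - 4.044 = 1.86 eV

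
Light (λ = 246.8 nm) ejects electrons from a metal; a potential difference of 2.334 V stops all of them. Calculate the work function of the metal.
2.69 eV

The stopping potential gives the maximum kinetic energy: KE_max = eV_s = 2.334 eV

From Einstein's photoelectric equation: KE_max = hc/λ - φ
Rearranging: φ = hc/λ - KE_max

Calculate photon energy:
E_photon = hc/λ = (6.626×10⁻³⁴ J·s)(3×10⁸ m/s) / (246.8×10⁻⁹ m) = 5.0237 eV

Therefore:
φ = 5.0237 - 2.334 = 2.69 eV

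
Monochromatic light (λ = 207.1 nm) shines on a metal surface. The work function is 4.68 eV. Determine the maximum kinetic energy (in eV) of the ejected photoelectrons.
1.3067 eV

Using Einstein's photoelectric equation: KE_max = hf - φ = hc/λ - φ

First, calculate the photon energy:
E_photon = hc/λ = (6.626×10⁻³⁴ J·s)(3×10⁸ m/s) / (207.1×10⁻⁹ m)
E_photon = 5.9867 eV

Then, the maximum kinetic energy:
KE_max = E_photon - φ = 5.9867 eV - 4.68 eV = 1.3067 eV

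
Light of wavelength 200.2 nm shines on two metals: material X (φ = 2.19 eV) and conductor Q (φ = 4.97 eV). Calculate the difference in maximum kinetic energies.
2.7800 eV

Using KE_max = hc/λ - φ for each metal:

Photon energy: E = hc/λ = 6.1930 eV

For material X (φ₁ = 2.19 eV):
KE₁ = E - φ₁ = 6.1930 - 2.19 = 4.0030 eV

For conductor Q (φ₂ = 4.97 eV):
KE₂ = E - φ₂ = 6.1930 - 4.97 = 1.2230 eV

Difference:
ΔKE = KE₁ - KE₂ = 4.0030 - 1.2230 = 2.7800 eV

Note: The difference equals the difference in work functions: 4.97 - 2.19 = 2.78 eV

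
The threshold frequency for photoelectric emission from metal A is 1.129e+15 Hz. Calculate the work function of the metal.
4.67 eV

At the threshold frequency, photon energy equals work function:
φ = hf₀

Calculating:
φ = (6.626×10⁻³⁴ J·s)(1.129e+15 Hz)
φ = 4.67 eV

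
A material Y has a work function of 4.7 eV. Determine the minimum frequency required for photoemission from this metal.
1.1365e+15 Hz

The threshold frequency is when the photon energy equals the work function:
hf₀ = φ

Solving for f₀:
f₀ = φ/h = (4.7 eV × 1.602×10⁻¹⁹ J/eV) / (6.626×10⁻³⁴ J·s)
f₀ = 1.1365e+15 Hz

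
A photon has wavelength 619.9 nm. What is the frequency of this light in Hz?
4.8361e+14 Hz

Using the wave equation: c = fλ

Solving for frequency:
f = c/λ = (3×10⁸ m/s) / (619.9×10⁻⁹ m)
f = 4.8361e+14 Hz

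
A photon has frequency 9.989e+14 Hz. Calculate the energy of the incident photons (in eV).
4.1311 eV

Using E = hf:

E = hf = (6.626×10⁻³⁴ J·s)(9.989e+14 Hz)
E = 4.1311 eV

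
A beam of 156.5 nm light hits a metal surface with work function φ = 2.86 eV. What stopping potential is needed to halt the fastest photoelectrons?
5.0623 V

The stopping potential V_s satisfies: eV_s = KE_max

First, find KE_max using Einstein's equation:
E_photon = hc/λ = 7.9223 eV
KE_max = E_photon - φ = 7.9223 - 2.86 = 5.0623 eV

Since eV_s = KE_max:
V_s = KE_max/e = 5.0623 V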